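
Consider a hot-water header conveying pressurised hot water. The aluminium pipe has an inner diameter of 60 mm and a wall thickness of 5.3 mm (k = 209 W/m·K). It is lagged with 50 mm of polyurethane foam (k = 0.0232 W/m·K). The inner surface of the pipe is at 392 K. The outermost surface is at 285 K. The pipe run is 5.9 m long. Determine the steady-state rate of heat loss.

Treating each annulus and film as a series resistance:
R_aluminium pipe wall = ln(35.3/30)/(2π×209×5.9) = 2.1×10^-5 K/W
R_polyurethane foam = ln(85.3/35.3)/(2π×0.0232×5.9) = 1.026 K/W
R_total = 1.026 K/W
Q = ΔT/R_total = 107/1.026

Q ≈ 104 W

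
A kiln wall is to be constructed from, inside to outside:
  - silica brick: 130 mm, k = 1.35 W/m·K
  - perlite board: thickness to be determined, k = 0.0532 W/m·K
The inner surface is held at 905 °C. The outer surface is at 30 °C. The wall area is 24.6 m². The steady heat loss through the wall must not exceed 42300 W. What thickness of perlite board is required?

L ≈ 21.9 mm

Model the wall as resistances in series:
R_silica brick = L/(kA) = 0.13/(1.35×24.6) = 0.003914 K/W
Sum of the known resistances R_other = 0.003914 K/W
Required total resistance R_tot = ΔT/Q_allow = 875/42300 = 0.02069 K/W
R_perlite board = R_tot − R_other = 0.01677 K/W
L = R·k·A = 0.01677×0.0532×24.6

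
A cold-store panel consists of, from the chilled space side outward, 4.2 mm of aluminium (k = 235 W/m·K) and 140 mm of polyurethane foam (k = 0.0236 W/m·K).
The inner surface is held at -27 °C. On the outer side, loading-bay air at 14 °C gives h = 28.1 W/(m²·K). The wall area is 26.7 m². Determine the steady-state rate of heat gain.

Q ≈ 183 W

Series thermal resistances:
R_aluminium = L/(kA) = 0.0042/(235×26.7) = 6.694×10^-7 K/W
R_polyurethane foam = L/(kA) = 0.14/(0.0236×26.7) = 0.2222 K/W
R_outer film = 1/(h_o·A) = 1/(28.1×26.7) = 0.001333 K/W
R_total = 0.2235 K/W
Q = ΔT / R_total = 41 / 0.2235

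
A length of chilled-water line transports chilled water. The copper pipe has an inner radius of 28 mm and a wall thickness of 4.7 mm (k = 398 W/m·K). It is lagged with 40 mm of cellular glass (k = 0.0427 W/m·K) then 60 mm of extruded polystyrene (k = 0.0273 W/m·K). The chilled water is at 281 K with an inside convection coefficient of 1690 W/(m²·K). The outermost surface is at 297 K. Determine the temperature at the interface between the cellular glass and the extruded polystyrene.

T ≈ 288 K

For a radial system each layer contributes R = ln(r_out/r_in)/(2πkL); films add R = 1/(hA).
R_inner film = 1/(h_i·2πr₁L) = 1/(1690×2π×0.028×1) = 0.003363 K/W
R_copper pipe wall = ln(32.7/28)/(2π×398×1) = 6.205×10^-5 K/W
R_cellular glass = ln(72.7/32.7)/(2π×0.0427×1) = 2.978 K/W
R_extruded polystyrene = ln(132.7/72.7)/(2π×0.0273×1) = 3.508 K/W
R_total = 6.49 K/W
Q = ΔT/R_total = 16/6.49
Q = 2.47 W/m
T_interface = T_inner + Q·ΣR(inner→interface) = 281 + 2.47×2.981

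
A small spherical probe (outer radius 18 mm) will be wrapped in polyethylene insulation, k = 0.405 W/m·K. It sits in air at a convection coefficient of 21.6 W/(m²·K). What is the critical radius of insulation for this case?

For a sphere r_cr = 2k/h = 2×0.405/21.6
r_cr = 37.5 mm; since the bare radius (18 mm) is below r_cr, adding a thin layer of insulation will *increase* heat loss.

r_cr ≈ 37.5 mm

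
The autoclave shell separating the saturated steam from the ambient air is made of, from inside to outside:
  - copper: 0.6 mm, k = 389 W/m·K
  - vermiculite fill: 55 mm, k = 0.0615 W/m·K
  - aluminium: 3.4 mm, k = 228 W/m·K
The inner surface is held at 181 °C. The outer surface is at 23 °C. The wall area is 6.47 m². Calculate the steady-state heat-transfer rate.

Q ≈ 1140 W

Treating each layer as a thermal resistance in series:
R_copper = L/(kA) = 0.0006/(389×6.47) = 2.384×10^-7 K/W
R_vermiculite fill = L/(kA) = 0.055/(0.0615×6.47) = 0.1382 K/W
R_aluminium = L/(kA) = 0.0034/(228×6.47) = 2.305×10^-6 K/W
R_total = 0.1382 K/W
Q = ΔT / R_total = 158 / 0.1382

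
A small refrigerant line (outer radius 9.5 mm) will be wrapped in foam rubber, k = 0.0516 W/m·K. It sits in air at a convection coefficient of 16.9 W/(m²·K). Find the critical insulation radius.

For a cylinder r_cr = k/h = 0.0516/16.9
r_cr = 3.05 mm; since the bare radius (9.5 mm) is above r_cr, any added insulation will reduce heat loss.

r_cr ≈ 3.05 mm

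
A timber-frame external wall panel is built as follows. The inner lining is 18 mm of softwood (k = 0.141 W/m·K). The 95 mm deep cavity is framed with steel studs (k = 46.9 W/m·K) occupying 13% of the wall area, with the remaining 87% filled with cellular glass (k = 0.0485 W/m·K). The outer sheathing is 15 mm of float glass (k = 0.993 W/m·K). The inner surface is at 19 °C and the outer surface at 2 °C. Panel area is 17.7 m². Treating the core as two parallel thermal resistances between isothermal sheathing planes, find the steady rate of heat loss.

Sheathing layers in series; stud and cavity paths in parallel between them.
R_inner = 0.018/(0.141×17.7) = 0.007212 K/W
R_stud  = 0.095/(46.9×0.13×17.7) = 8.803×10^-4 K/W
R_cav   = 0.095/(0.0485×0.87×17.7) = 0.1272 K/W
1/R_core = 1/R_stud + 1/R_cav → R_core = 8.743×10^-4 K/W
R_outer = 0.015/(0.993×17.7) = 8.534×10^-4 K/W
R_total = 0.00894 K/W
Q = ΔT/R_total = 17/0.00894

Q ≈ 1900 W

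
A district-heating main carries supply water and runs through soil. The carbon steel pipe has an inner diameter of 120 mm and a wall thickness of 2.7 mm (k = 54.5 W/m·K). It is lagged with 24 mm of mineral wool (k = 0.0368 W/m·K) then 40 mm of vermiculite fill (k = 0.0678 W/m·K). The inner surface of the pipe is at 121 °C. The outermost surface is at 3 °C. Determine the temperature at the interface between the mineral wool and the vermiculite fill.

Cylindrical conduction, so R = ln(r₂/r₁)/(2πkL) per layer, in series:
R_carbon steel pipe wall = ln(62.7/60)/(2π×54.5×1) = 1.285×10^-4 K/W
R_mineral wool = ln(86.7/62.7)/(2π×0.0368×1) = 1.402 K/W
R_vermiculite fill = ln(126.7/86.7)/(2π×0.0678×1) = 0.8905 K/W
R_total = 2.292 K/W
Q = ΔT/R_total = 118/2.292
Q = 51.5 W/m
T_interface = T_inner − Q·ΣR(inner→interface) = 121 − 51.5×1.402

T ≈ 48.8 °C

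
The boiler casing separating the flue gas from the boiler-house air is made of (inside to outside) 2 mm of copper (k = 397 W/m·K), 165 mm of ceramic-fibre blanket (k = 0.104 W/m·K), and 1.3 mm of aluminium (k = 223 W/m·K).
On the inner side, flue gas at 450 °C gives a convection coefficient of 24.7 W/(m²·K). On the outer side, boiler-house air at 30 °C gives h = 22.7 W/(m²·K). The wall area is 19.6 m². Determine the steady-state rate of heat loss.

Treating each layer as a thermal resistance in series:
R_inner film = 1/(h_i·A) = 1/(24.7×19.6) = 0.002066 K/W
R_copper = L/(kA) = 0.002/(397×19.6) = 2.57×10^-7 K/W
R_ceramic-fibre blanket = L/(kA) = 0.165/(0.104×19.6) = 0.08095 K/W
R_aluminium = L/(kA) = 0.0013/(223×19.6) = 2.974×10^-7 K/W
R_outer film = 1/(h_o·A) = 1/(22.7×19.6) = 0.002248 K/W
R_total = 0.08526 K/W
Q = ΔT / R_total = 420 / 0.08526

Q ≈ 4930 W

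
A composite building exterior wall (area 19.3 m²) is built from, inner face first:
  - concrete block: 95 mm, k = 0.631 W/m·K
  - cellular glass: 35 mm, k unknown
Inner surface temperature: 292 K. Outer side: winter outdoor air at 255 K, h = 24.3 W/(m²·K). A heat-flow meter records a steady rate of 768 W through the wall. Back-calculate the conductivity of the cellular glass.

Series thermal resistances:
R_concrete block = L/(kA) = 0.095/(0.631×19.3) = 0.007801 K/W
R_outer film = 1/(h_o·A) = 1/(24.3×19.3) = 0.002132 K/W
Sum of known resistances R_other = 0.009933 K/W
Total R = ΔT/Q = 37/768 = 0.04818 K/W
R_cellular glass = R_total − R_other = 0.03824 K/W
k = L/(R·A) = 0.035/(0.03824×19.3)

k ≈ 0.0474 W/(m·K)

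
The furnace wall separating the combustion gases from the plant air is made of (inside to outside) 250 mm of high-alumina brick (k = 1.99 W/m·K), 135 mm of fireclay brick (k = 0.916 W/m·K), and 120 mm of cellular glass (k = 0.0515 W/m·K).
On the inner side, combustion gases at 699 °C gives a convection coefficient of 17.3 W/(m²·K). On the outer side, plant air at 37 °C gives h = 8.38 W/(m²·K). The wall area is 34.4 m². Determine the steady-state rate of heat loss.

Q ≈ 8190 W

Series thermal resistances:
R_inner film = 1/(h_i·A) = 1/(17.3×34.4) = 0.00168 K/W
R_high-alumina brick = L/(kA) = 0.25/(1.99×34.4) = 0.003652 K/W
R_fireclay brick = L/(kA) = 0.135/(0.916×34.4) = 0.004284 K/W
R_cellular glass = L/(kA) = 0.12/(0.0515×34.4) = 0.06774 K/W
R_outer film = 1/(h_o·A) = 1/(8.38×34.4) = 0.003469 K/W
R_total = 0.08082 K/W
Q = ΔT / R_total = 662 / 0.08082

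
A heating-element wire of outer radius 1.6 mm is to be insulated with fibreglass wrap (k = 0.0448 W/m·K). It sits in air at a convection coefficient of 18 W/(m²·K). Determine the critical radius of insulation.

r_cr ≈ 2.49 mm

For a cylinder r_cr = k/h = 0.0448/18
r_cr = 2.49 mm; since the bare radius (1.6 mm) is below r_cr, adding a thin layer of insulation will *increase* heat loss.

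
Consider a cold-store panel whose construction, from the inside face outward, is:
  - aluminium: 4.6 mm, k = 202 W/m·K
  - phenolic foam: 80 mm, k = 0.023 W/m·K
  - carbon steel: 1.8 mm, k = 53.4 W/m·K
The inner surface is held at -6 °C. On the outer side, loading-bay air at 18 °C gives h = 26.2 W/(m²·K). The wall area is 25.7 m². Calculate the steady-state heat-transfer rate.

Q ≈ 175 W

Thermal resistances in series:
R_aluminium = L/(kA) = 0.0046/(202×25.7) = 8.861×10^-7 K/W
R_phenolic foam = L/(kA) = 0.08/(0.023×25.7) = 0.1353 K/W
R_carbon steel = L/(kA) = 0.0018/(53.4×25.7) = 1.312×10^-6 K/W
R_outer film = 1/(h_o·A) = 1/(26.2×25.7) = 0.001485 K/W
R_total = 0.1368 K/W
Q = ΔT / R_total = 24 / 0.1368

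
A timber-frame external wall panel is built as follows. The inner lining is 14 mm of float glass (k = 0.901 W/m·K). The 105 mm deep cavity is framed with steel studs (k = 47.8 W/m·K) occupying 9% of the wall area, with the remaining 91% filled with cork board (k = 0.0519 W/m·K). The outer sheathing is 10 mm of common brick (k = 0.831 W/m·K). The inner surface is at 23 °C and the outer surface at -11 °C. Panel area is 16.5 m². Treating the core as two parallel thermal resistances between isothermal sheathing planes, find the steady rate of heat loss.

Q ≈ 10800 W

Sheathing layers in series; stud and cavity paths in parallel between them.
R_inner = 0.014/(0.901×16.5) = 9.417×10^-4 K/W
R_stud  = 0.105/(47.8×0.09×16.5) = 0.001479 K/W
R_cav   = 0.105/(0.0519×0.91×16.5) = 0.1347 K/W
1/R_core = 1/R_stud + 1/R_cav → R_core = 0.001463 K/W
R_outer = 0.01/(0.831×16.5) = 7.293×10^-4 K/W
R_total = 0.003134 K/W
Q = ΔT/R_total = 34/0.003134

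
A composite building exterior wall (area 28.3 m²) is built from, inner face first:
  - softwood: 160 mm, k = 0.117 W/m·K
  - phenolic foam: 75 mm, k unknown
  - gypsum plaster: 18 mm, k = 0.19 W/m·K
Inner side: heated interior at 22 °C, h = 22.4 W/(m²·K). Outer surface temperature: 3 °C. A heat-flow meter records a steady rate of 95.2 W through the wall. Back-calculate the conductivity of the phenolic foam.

k ≈ 0.0181 W/(m·K)

Series thermal resistances:
R_inner film = 1/(h_i·A) = 1/(22.4×28.3) = 0.001577 K/W
R_softwood = L/(kA) = 0.16/(0.117×28.3) = 0.04832 K/W
R_gypsum plaster = L/(kA) = 0.018/(0.19×28.3) = 0.003348 K/W
Sum of known resistances R_other = 0.05325 K/W
Total R = ΔT/Q = 19/95.2 = 0.1996 K/W
R_phenolic foam = R_total − R_other = 0.1463 K/W
k = L/(R·A) = 0.075/(0.1463×28.3)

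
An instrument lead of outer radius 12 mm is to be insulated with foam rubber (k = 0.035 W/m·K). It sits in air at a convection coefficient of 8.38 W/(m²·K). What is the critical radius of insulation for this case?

For a cylinder r_cr = k/h = 0.035/8.38
r_cr = 4.18 mm; since the bare radius (12 mm) is above r_cr, any added insulation will reduce heat loss.

r_cr ≈ 4.18 mm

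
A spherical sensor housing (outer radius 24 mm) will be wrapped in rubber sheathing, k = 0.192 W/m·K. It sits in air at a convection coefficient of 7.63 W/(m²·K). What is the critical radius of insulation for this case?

For a sphere r_cr = 2k/h = 2×0.192/7.63
r_cr = 50.3 mm; since the bare radius (24 mm) is below r_cr, adding a thin layer of insulation will *increase* heat loss.

r_cr ≈ 50.3 mm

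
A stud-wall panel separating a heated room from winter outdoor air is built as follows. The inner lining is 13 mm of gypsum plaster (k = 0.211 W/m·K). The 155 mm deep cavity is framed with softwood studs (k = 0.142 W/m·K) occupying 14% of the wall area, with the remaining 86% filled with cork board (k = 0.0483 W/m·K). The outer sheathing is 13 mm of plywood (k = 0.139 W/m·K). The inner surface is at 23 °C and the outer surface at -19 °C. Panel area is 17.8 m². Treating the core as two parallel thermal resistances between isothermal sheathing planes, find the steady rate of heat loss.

Sheathing layers in series; stud and cavity paths in parallel between them.
R_inner = 0.013/(0.211×17.8) = 0.003461 K/W
R_stud  = 0.155/(0.142×0.14×17.8) = 0.438 K/W
R_cav   = 0.155/(0.0483×0.86×17.8) = 0.2096 K/W
1/R_core = 1/R_stud + 1/R_cav → R_core = 0.1418 K/W
R_outer = 0.013/(0.139×17.8) = 0.005254 K/W
R_total = 0.1505 K/W
Q = ΔT/R_total = 42/0.1505

Q ≈ 279 W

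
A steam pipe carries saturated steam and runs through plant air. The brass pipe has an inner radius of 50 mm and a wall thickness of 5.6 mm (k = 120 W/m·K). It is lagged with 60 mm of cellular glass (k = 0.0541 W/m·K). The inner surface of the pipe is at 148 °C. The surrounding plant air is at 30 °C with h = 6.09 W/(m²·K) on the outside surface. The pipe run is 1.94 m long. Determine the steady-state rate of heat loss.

For a radial system each layer contributes R = ln(r_out/r_in)/(2πkL); films add R = 1/(hA).
R_brass pipe wall = ln(55.6/50)/(2π×120×1.94) = 7.258×10^-5 K/W
R_cellular glass = ln(115.6/55.6)/(2π×0.0541×1.94) = 1.11 K/W
R_outer film = 1/(h_o·2πr_oL) = 1/(6.09×2π×0.1156×1.94) = 0.1165 K/W
R_total = 1.227 K/W
Q = ΔT/R_total = 118/1.227

Q ≈ 96.2 W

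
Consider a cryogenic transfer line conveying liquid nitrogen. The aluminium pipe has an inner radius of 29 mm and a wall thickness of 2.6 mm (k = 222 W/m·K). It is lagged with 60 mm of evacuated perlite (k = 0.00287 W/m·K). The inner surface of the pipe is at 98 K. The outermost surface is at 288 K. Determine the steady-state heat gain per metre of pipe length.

For a radial system each layer contributes R = ln(r_out/r_in)/(2πkL); films add R = 1/(hA).
R_aluminium pipe wall = ln(31.6/29)/(2π×222×1) = 6.156×10^-5 K/W
R_evacuated perlite = ln(91.6/31.6)/(2π×0.00287×1) = 59.02 K/W
R_total = 59.02 K/W
Q = ΔT/R_total = 190/59.02

q′ ≈ 3.22 W/m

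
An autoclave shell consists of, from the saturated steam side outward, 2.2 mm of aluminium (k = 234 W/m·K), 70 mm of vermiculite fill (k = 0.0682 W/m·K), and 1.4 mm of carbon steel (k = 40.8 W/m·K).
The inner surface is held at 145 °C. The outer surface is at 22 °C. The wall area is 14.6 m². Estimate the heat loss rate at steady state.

Series thermal resistances:
R_aluminium = L/(kA) = 0.0022/(234×14.6) = 6.44×10^-7 K/W
R_vermiculite fill = L/(kA) = 0.07/(0.0682×14.6) = 0.0703 K/W
R_carbon steel = L/(kA) = 0.0014/(40.8×14.6) = 2.35×10^-6 K/W
R_total = 0.0703 K/W
Q = ΔT / R_total = 123 / 0.0703

Q ≈ 1750 W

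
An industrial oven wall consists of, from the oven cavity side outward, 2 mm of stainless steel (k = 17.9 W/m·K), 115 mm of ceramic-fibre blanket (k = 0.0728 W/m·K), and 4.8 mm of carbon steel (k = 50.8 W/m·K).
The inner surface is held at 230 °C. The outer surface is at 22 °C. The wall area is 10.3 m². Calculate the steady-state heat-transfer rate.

Q ≈ 1360 W

Series thermal resistances:
R_stainless steel = L/(kA) = 0.002/(17.9×10.3) = 1.085×10^-5 K/W
R_ceramic-fibre blanket = L/(kA) = 0.115/(0.0728×10.3) = 0.1534 K/W
R_carbon steel = L/(kA) = 0.0048/(50.8×10.3) = 9.174×10^-6 K/W
R_total = 0.1534 K/W
Q = ΔT / R_total = 208 / 0.1534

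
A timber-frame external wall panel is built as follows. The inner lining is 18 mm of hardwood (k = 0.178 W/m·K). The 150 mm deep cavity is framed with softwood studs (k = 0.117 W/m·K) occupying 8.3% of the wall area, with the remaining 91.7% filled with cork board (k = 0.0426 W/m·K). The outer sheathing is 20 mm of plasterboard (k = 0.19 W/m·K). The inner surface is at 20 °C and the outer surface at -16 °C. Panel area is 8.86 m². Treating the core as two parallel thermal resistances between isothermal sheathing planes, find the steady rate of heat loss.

Sheathing layers in series; stud and cavity paths in parallel between them.
R_inner = 0.018/(0.178×8.86) = 0.01141 K/W
R_stud  = 0.15/(0.117×0.083×8.86) = 1.743 K/W
R_cav   = 0.15/(0.0426×0.917×8.86) = 0.4334 K/W
1/R_core = 1/R_stud + 1/R_cav → R_core = 0.3471 K/W
R_outer = 0.02/(0.19×8.86) = 0.01188 K/W
R_total = 0.3704 K/W
Q = ΔT/R_total = 36/0.3704

Q ≈ 97.2 W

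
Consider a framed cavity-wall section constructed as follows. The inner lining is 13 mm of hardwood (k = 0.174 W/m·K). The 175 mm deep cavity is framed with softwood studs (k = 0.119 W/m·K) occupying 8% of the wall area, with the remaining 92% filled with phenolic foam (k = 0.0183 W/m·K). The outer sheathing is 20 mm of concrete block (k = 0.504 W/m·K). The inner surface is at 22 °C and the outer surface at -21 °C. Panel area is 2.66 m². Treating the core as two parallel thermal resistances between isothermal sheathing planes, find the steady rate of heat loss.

Sheathing layers in series; stud and cavity paths in parallel between them.
R_inner = 0.013/(0.174×2.66) = 0.02809 K/W
R_stud  = 0.175/(0.119×0.08×2.66) = 6.911 K/W
R_cav   = 0.175/(0.0183×0.92×2.66) = 3.908 K/W
1/R_core = 1/R_stud + 1/R_cav → R_core = 2.496 K/W
R_outer = 0.02/(0.504×2.66) = 0.01492 K/W
R_total = 2.539 K/W
Q = ΔT/R_total = 43/2.539

Q ≈ 16.9 W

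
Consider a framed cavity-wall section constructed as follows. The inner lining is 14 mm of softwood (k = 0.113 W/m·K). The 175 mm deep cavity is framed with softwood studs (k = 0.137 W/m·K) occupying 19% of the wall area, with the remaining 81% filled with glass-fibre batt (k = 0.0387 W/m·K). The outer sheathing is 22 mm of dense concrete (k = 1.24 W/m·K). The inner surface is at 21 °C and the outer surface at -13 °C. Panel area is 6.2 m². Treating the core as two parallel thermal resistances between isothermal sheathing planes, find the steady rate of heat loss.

Q ≈ 66 W

Sheathing layers in series; stud and cavity paths in parallel between them.
R_inner = 0.014/(0.113×6.2) = 0.01998 K/W
R_stud  = 0.175/(0.137×0.19×6.2) = 1.084 K/W
R_cav   = 0.175/(0.0387×0.81×6.2) = 0.9004 K/W
1/R_core = 1/R_stud + 1/R_cav → R_core = 0.4919 K/W
R_outer = 0.022/(1.24×6.2) = 0.002862 K/W
R_total = 0.5148 K/W
Q = ΔT/R_total = 34/0.5148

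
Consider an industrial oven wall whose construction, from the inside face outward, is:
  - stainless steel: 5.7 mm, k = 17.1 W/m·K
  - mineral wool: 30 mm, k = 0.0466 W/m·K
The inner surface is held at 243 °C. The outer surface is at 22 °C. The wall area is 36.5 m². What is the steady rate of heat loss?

Thermal resistances in series:
R_stainless steel = L/(kA) = 0.0057/(17.1×36.5) = 9.132×10^-6 K/W
R_mineral wool = L/(kA) = 0.03/(0.0466×36.5) = 0.01764 K/W
R_total = 0.01765 K/W
Q = ΔT / R_total = 221 / 0.01765

Q ≈ 12500 W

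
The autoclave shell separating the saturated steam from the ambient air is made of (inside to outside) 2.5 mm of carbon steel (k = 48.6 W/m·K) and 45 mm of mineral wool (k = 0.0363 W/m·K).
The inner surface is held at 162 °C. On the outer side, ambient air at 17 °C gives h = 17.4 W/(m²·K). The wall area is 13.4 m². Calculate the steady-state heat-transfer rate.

Thermal resistances in series:
R_carbon steel = L/(kA) = 0.0025/(48.6×13.4) = 3.839×10^-6 K/W
R_mineral wool = L/(kA) = 0.045/(0.0363×13.4) = 0.09251 K/W
R_outer film = 1/(h_o·A) = 1/(17.4×13.4) = 0.004289 K/W
R_total = 0.09681 K/W
Q = ΔT / R_total = 145 / 0.09681

Q ≈ 1500 W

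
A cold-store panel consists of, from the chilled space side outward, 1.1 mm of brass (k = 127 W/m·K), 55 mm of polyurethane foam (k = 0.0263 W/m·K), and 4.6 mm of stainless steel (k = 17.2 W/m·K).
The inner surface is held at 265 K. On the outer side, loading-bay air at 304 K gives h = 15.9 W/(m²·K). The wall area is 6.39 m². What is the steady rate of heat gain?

Treating each layer as a thermal resistance in series:
R_brass = L/(kA) = 0.0011/(127×6.39) = 1.355×10^-6 K/W
R_polyurethane foam = L/(kA) = 0.055/(0.0263×6.39) = 0.3273 K/W
R_stainless steel = L/(kA) = 0.0046/(17.2×6.39) = 4.185×10^-5 K/W
R_outer film = 1/(h_o·A) = 1/(15.9×6.39) = 0.009842 K/W
R_total = 0.3372 K/W
Q = ΔT / R_total = 39 / 0.3372

Q ≈ 116 W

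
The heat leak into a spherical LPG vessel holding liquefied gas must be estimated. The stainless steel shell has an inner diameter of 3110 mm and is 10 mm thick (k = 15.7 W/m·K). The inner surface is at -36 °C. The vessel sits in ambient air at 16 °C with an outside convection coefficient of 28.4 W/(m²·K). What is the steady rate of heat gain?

Spherical conduction: R = (1/r_in − 1/r_out)/(4πk) per layer; series-sum.
R_stainless steel shell = (1/1.555 − 1/1.565)/(4π×15.7) = 2.083×10^-5 K/W
R_outer film = 1/(h·4πr_o²) = 1/(28.4×4π×1.565²) = 0.001144 K/W
R_total = 0.001165 K/W
Q = ΔT/R_total = 52/0.001165

Q ≈ 44600 W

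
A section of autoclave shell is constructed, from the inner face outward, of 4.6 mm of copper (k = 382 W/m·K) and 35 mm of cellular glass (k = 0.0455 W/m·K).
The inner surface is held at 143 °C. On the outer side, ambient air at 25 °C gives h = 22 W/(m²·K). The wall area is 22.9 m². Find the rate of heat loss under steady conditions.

Q ≈ 3320 W

Model the wall as resistances in series:
R_copper = L/(kA) = 0.0046/(382×22.9) = 5.258×10^-7 K/W
R_cellular glass = L/(kA) = 0.035/(0.0455×22.9) = 0.03359 K/W
R_outer film = 1/(h_o·A) = 1/(22×22.9) = 0.001985 K/W
R_total = 0.03558 K/W
Q = ΔT / R_total = 118 / 0.03558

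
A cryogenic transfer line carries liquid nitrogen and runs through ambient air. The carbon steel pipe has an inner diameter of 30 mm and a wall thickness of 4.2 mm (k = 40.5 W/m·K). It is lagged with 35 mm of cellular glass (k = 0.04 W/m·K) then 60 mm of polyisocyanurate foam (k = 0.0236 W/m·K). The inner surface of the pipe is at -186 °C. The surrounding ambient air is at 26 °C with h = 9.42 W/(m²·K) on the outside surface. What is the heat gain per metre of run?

q′ ≈ 22.8 W/m

For a radial system each layer contributes R = ln(r_out/r_in)/(2πkL); films add R = 1/(hA).
R_carbon steel pipe wall = ln(19.2/15)/(2π×40.5×1) = 9.701×10^-4 K/W
R_cellular glass = ln(54.2/19.2)/(2π×0.04×1) = 4.129 K/W
R_polyisocyanurate foam = ln(114.2/54.2)/(2π×0.0236×1) = 5.026 K/W
R_outer film = 1/(h_o·2πr_oL) = 1/(9.42×2π×0.1142×1) = 0.1479 K/W
R_total = 9.304 K/W
Q = ΔT/R_total = 212/9.304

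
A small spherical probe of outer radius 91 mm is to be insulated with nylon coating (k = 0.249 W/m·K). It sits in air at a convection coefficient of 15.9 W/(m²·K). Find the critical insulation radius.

For a sphere r_cr = 2k/h = 2×0.249/15.9
r_cr = 31.3 mm; since the bare radius (91 mm) is above r_cr, any added insulation will reduce heat loss.

r_cr ≈ 31.3 mm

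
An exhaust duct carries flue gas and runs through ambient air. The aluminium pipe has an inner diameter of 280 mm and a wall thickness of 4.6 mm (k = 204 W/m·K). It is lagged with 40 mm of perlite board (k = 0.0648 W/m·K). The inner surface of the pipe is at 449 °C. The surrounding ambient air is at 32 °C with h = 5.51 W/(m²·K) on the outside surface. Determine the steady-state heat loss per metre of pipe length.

q′ ≈ 551 W/m

Treating each annulus and film as a series resistance:
R_aluminium pipe wall = ln(144.6/140)/(2π×204×1) = 2.522×10^-5 K/W
R_perlite board = ln(184.6/144.6)/(2π×0.0648×1) = 0.5998 K/W
R_outer film = 1/(h_o·2πr_oL) = 1/(5.51×2π×0.1846×1) = 0.1565 K/W
R_total = 0.7563 K/W
Q = ΔT/R_total = 417/0.7563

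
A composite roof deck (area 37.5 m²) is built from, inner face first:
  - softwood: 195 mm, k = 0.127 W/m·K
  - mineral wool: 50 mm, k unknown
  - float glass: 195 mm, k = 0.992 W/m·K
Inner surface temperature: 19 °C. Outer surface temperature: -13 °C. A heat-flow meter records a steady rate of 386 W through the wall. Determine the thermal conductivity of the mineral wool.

Treating each layer as a thermal resistance in series:
R_softwood = L/(kA) = 0.195/(0.127×37.5) = 0.04094 K/W
R_float glass = L/(kA) = 0.195/(0.992×37.5) = 0.005242 K/W
Sum of known resistances R_other = 0.04619 K/W
Total R = ΔT/Q = 32/386 = 0.0829 K/W
R_mineral wool = R_total − R_other = 0.03671 K/W
k = L/(R·A) = 0.05/(0.03671×37.5)

k ≈ 0.0363 W/(m·K)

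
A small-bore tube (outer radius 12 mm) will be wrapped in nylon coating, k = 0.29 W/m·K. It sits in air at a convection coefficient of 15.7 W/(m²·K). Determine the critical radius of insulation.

r_cr ≈ 18.5 mm

For a cylinder r_cr = k/h = 0.29/15.7
r_cr = 18.5 mm; since the bare radius (12 mm) is below r_cr, adding a thin layer of insulation will *increase* heat loss.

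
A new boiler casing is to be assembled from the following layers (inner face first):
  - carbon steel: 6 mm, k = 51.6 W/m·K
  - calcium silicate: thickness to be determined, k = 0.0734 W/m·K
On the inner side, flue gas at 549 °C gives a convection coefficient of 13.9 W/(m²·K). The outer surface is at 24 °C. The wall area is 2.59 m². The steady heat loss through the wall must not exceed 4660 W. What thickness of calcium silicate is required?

Thermal resistances in series:
R_inner film = 1/(h_i·A) = 1/(13.9×2.59) = 0.02778 K/W
R_carbon steel = L/(kA) = 0.006/(51.6×2.59) = 4.49×10^-5 K/W
Sum of the known resistances R_other = 0.02782 K/W
Required total resistance R_tot = ΔT/Q_allow = 525/4660 = 0.1127 K/W
R_calcium silicate = R_tot − R_other = 0.08484 K/W
L = R·k·A = 0.08484×0.0734×2.59

L ≈ 16.1 mm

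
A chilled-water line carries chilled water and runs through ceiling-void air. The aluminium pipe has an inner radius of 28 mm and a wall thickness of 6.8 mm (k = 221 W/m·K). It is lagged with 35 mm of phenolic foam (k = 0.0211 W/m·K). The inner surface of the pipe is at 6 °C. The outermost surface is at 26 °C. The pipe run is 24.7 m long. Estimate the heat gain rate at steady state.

For a radial system each layer contributes R = ln(r_out/r_in)/(2πkL); films add R = 1/(hA).
R_aluminium pipe wall = ln(34.8/28)/(2π×221×24.7) = 6.339×10^-6 K/W
R_phenolic foam = ln(69.8/34.8)/(2π×0.0211×24.7) = 0.2125 K/W
R_total = 0.2126 K/W
Q = ΔT/R_total = 20/0.2126

Q ≈ 94.1 W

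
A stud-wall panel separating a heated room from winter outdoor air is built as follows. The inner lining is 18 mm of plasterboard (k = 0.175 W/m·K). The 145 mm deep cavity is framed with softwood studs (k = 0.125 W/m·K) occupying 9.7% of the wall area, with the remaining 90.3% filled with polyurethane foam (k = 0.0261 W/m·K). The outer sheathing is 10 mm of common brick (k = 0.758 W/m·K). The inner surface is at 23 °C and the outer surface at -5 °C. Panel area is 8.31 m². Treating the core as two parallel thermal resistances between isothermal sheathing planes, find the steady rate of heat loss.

Q ≈ 55.7 W

Sheathing layers in series; stud and cavity paths in parallel between them.
R_inner = 0.018/(0.175×8.31) = 0.01238 K/W
R_stud  = 0.145/(0.125×0.097×8.31) = 1.439 K/W
R_cav   = 0.145/(0.0261×0.903×8.31) = 0.7404 K/W
1/R_core = 1/R_stud + 1/R_cav → R_core = 0.4889 K/W
R_outer = 0.01/(0.758×8.31) = 0.001588 K/W
R_total = 0.5028 K/W
Q = ΔT/R_total = 28/0.5028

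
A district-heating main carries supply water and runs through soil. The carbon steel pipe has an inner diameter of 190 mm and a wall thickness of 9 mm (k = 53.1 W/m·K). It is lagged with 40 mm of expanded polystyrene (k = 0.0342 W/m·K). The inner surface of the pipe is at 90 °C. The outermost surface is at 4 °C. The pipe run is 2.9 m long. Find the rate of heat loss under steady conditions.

Q ≈ 165 W

Radial resistances (cylindrical: R_cond = ln(r_o/r_i)/(2πkL), R_conv = 1/(h·2πrL)):
R_carbon steel pipe wall = ln(104/95)/(2π×53.1×2.9) = 9.355×10^-5 K/W
R_expanded polystyrene = ln(144/104)/(2π×0.0342×2.9) = 0.5222 K/W
R_total = 0.5223 K/W
Q = ΔT/R_total = 86/0.5223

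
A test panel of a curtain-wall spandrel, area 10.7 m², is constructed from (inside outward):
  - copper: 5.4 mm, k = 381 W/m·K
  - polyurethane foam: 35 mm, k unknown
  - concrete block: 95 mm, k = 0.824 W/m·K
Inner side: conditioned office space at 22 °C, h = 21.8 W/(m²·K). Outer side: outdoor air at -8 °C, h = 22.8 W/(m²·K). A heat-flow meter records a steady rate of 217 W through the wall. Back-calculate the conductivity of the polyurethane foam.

k ≈ 0.0275 W/(m·K)

Thermal resistances in series:
R_inner film = 1/(h_i·A) = 1/(21.8×10.7) = 0.004287 K/W
R_copper = L/(kA) = 0.0054/(381×10.7) = 1.325×10^-6 K/W
R_concrete block = L/(kA) = 0.095/(0.824×10.7) = 0.01077 K/W
R_outer film = 1/(h_o·A) = 1/(22.8×10.7) = 0.004099 K/W
Sum of known resistances R_other = 0.01916 K/W
Total R = ΔT/Q = 30/217 = 0.1382 K/W
R_polyurethane foam = R_total − R_other = 0.1191 K/W
k = L/(R·A) = 0.035/(0.1191×10.7)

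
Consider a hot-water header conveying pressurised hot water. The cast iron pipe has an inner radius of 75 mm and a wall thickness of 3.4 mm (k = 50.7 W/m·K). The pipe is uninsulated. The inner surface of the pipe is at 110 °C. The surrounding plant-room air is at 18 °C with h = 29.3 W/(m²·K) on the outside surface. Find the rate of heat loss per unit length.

q′ ≈ 1330 W/m

Cylindrical conduction, so R = ln(r₂/r₁)/(2πkL) per layer, in series:
R_cast iron pipe wall = ln(78.4/75)/(2π×50.7×1) = 1.392×10^-4 K/W
R_outer film = 1/(h_o·2πr_oL) = 1/(29.3×2π×0.0784×1) = 0.06928 K/W
R_total = 0.06942 K/W
Q = ΔT/R_total = 92/0.06942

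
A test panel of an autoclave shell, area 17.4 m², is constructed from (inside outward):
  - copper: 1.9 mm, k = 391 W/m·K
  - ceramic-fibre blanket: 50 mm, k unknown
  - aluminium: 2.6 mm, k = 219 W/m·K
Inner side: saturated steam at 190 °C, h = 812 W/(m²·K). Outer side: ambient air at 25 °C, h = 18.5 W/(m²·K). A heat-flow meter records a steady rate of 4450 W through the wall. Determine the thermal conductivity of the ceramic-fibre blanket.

k ≈ 0.0848 W/(m·K)

Model the wall as resistances in series:
R_inner film = 1/(h_i·A) = 1/(812×17.4) = 7.078×10^-5 K/W
R_copper = L/(kA) = 0.0019/(391×17.4) = 2.793×10^-7 K/W
R_aluminium = L/(kA) = 0.0026/(219×17.4) = 6.823×10^-7 K/W
R_outer film = 1/(h_o·A) = 1/(18.5×17.4) = 0.003107 K/W
Sum of known resistances R_other = 0.003178 K/W
Total R = ΔT/Q = 165/4450 = 0.03708 K/W
R_ceramic-fibre blanket = R_total − R_other = 0.0339 K/W
k = L/(R·A) = 0.05/(0.0339×17.4)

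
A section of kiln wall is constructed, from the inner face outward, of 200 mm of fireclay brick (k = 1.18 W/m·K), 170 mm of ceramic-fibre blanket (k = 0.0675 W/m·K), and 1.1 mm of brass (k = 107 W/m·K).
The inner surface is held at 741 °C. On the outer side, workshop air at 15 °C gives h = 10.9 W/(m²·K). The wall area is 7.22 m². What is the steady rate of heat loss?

Q ≈ 1890 W

Treating each layer as a thermal resistance in series:
R_fireclay brick = L/(kA) = 0.2/(1.18×7.22) = 0.02348 K/W
R_ceramic-fibre blanket = L/(kA) = 0.17/(0.0675×7.22) = 0.3488 K/W
R_brass = L/(kA) = 0.0011/(107×7.22) = 1.424×10^-6 K/W
R_outer film = 1/(h_o·A) = 1/(10.9×7.22) = 0.01271 K/W
R_total = 0.385 K/W
Q = ΔT / R_total = 726 / 0.385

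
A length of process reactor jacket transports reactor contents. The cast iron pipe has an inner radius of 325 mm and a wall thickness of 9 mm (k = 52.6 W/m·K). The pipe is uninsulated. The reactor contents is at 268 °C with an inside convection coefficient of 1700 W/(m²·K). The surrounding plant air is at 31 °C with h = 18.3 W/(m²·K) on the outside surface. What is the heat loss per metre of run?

q′ ≈ 8970 W/m

Per-layer cylindrical resistances, series-summed:
R_inner film = 1/(h_i·2πr₁L) = 1/(1700×2π×0.325×1) = 2.881×10^-4 K/W
R_cast iron pipe wall = ln(334/325)/(2π×52.6×1) = 8.265×10^-5 K/W
R_outer film = 1/(h_o·2πr_oL) = 1/(18.3×2π×0.334×1) = 0.02604 K/W
R_total = 0.02641 K/W
Q = ΔT/R_total = 237/0.02641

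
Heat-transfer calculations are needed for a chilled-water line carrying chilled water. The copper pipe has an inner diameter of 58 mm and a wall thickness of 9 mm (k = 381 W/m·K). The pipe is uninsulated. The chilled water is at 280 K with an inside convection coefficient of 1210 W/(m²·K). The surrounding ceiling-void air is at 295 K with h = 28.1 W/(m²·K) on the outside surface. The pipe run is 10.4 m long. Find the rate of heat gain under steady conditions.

Radial resistances (cylindrical: R_cond = ln(r_o/r_i)/(2πkL), R_conv = 1/(h·2πrL)):
R_inner film = 1/(h_i·2πr₁L) = 1/(1210×2π×0.029×10.4) = 4.361×10^-4 K/W
R_copper pipe wall = ln(38/29)/(2π×381×10.4) = 1.086×10^-5 K/W
R_outer film = 1/(h_o·2πr_oL) = 1/(28.1×2π×0.038×10.4) = 0.01433 K/W
R_total = 0.01478 K/W
Q = ΔT/R_total = 15/0.01478

Q ≈ 1010 W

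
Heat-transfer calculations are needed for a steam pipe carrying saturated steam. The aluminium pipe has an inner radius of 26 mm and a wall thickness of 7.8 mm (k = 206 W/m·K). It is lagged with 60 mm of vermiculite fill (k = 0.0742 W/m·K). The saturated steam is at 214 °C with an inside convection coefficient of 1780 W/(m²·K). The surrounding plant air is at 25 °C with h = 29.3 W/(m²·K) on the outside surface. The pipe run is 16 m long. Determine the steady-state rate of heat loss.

For a radial system each layer contributes R = ln(r_out/r_in)/(2πkL); films add R = 1/(hA).
R_inner film = 1/(h_i·2πr₁L) = 1/(1780×2π×0.026×16) = 2.149×10^-4 K/W
R_aluminium pipe wall = ln(33.8/26)/(2π×206×16) = 1.267×10^-5 K/W
R_vermiculite fill = ln(93.8/33.8)/(2π×0.0742×16) = 0.1368 K/W
R_outer film = 1/(h_o·2πr_oL) = 1/(29.3×2π×0.0938×16) = 0.003619 K/W
R_total = 0.1407 K/W
Q = ΔT/R_total = 189/0.1407

Q ≈ 1340 W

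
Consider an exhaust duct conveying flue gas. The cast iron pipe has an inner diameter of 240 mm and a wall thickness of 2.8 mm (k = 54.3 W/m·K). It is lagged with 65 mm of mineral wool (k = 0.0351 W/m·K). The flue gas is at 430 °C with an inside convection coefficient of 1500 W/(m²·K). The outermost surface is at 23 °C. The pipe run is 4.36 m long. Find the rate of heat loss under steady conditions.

Q ≈ 921 W

Radial resistances (cylindrical: R_cond = ln(r_o/r_i)/(2πkL), R_conv = 1/(h·2πrL)):
R_inner film = 1/(h_i·2πr₁L) = 1/(1500×2π×0.12×4.36) = 2.028×10^-4 K/W
R_cast iron pipe wall = ln(122.8/120)/(2π×54.3×4.36) = 1.551×10^-5 K/W
R_mineral wool = ln(187.8/122.8)/(2π×0.0351×4.36) = 0.4418 K/W
R_total = 0.442 K/W
Q = ΔT/R_total = 407/0.442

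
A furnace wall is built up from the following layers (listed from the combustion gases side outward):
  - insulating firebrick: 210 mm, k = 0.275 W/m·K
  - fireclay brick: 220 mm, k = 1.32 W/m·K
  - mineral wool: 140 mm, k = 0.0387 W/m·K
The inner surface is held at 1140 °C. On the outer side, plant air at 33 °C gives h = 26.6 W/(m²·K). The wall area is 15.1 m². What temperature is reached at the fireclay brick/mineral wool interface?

T ≈ 915 °C

Thermal resistances in series:
R_insulating firebrick = L/(kA) = 0.21/(0.275×15.1) = 0.05057 K/W
R_fireclay brick = L/(kA) = 0.22/(1.32×15.1) = 0.01104 K/W
R_mineral wool = L/(kA) = 0.14/(0.0387×15.1) = 0.2396 K/W
R_outer film = 1/(h_o·A) = 1/(26.6×15.1) = 0.00249 K/W
R_total = 0.3037 K/W;  Q = ΔT/R_total = 1107/0.3037 = 3645 W
T_interface = T_inner − Q·ΣR(inner→interface) = 1140 − 3650×0.06161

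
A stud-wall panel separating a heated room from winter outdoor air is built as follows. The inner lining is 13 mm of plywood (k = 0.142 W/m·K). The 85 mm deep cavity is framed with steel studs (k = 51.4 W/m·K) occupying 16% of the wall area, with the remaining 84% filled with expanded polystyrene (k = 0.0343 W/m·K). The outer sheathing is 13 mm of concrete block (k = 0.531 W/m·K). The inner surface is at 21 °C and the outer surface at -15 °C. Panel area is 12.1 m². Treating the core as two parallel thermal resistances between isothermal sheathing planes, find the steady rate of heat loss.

Q ≈ 3450 W

Sheathing layers in series; stud and cavity paths in parallel between them.
R_inner = 0.013/(0.142×12.1) = 0.007566 K/W
R_stud  = 0.085/(51.4×0.16×12.1) = 8.542×10^-4 K/W
R_cav   = 0.085/(0.0343×0.84×12.1) = 0.2438 K/W
1/R_core = 1/R_stud + 1/R_cav → R_core = 8.512×10^-4 K/W
R_outer = 0.013/(0.531×12.1) = 0.002023 K/W
R_total = 0.01044 K/W
Q = ΔT/R_total = 36/0.01044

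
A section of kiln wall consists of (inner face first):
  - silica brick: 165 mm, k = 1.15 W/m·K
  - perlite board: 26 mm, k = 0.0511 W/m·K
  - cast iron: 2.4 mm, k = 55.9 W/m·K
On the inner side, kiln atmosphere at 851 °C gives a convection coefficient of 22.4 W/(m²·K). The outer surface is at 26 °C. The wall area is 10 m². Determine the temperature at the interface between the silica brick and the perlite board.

T ≈ 628 °C

Series thermal resistances:
R_inner film = 1/(h_i·A) = 1/(22.4×10) = 0.004464 K/W
R_silica brick = L/(kA) = 0.165/(1.15×10) = 0.01435 K/W
R_perlite board = L/(kA) = 0.026/(0.0511×10) = 0.05088 K/W
R_cast iron = L/(kA) = 0.0024/(55.9×10) = 4.293×10^-6 K/W
R_total = 0.0697 K/W;  Q = ΔT/R_total = 825/0.0697 = 11840 W
T_interface = T_inner − Q·ΣR(inner→interface) = 851 − 11800×0.01881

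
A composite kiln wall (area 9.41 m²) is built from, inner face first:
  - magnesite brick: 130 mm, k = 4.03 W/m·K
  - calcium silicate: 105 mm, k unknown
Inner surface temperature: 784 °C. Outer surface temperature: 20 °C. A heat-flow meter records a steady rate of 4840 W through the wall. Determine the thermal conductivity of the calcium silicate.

Model the wall as resistances in series:
R_magnesite brick = L/(kA) = 0.13/(4.03×9.41) = 0.003428 K/W
Sum of known resistances R_other = 0.003428 K/W
Total R = ΔT/Q = 764/4840 = 0.1579 K/W
R_calcium silicate = R_total − R_other = 0.1544 K/W
k = L/(R·A) = 0.105/(0.1544×9.41)

k ≈ 0.0723 W/(m·K)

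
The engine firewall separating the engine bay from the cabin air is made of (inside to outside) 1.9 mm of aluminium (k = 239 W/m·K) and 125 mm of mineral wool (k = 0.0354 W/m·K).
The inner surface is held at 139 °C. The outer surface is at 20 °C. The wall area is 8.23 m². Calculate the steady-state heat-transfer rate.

Thermal resistances in series:
R_aluminium = L/(kA) = 0.0019/(239×8.23) = 9.66×10^-7 K/W
R_mineral wool = L/(kA) = 0.125/(0.0354×8.23) = 0.429 K/W
R_total = 0.429 K/W
Q = ΔT / R_total = 119 / 0.429

Q ≈ 277 W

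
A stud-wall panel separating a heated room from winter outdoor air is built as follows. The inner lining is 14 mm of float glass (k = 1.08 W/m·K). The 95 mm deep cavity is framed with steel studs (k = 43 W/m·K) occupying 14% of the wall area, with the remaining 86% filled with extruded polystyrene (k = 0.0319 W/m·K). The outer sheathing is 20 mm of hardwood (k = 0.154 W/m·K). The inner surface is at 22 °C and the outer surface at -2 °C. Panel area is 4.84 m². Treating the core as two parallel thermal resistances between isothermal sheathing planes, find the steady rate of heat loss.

Q ≈ 733 W

Sheathing layers in series; stud and cavity paths in parallel between them.
R_inner = 0.014/(1.08×4.84) = 0.002678 K/W
R_stud  = 0.095/(43×0.14×4.84) = 0.00326 K/W
R_cav   = 0.095/(0.0319×0.86×4.84) = 0.7155 K/W
1/R_core = 1/R_stud + 1/R_cav → R_core = 0.003246 K/W
R_outer = 0.02/(0.154×4.84) = 0.02683 K/W
R_total = 0.03276 K/W
Q = ΔT/R_total = 24/0.03276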